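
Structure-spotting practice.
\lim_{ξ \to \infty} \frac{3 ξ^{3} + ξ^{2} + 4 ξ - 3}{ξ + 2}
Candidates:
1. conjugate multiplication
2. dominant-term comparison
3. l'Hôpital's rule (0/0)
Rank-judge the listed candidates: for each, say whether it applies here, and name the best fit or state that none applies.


Method: dominant-term comparison — divide through by the highest power of ξ; every lower-order term dies and the dominant terms decide the limit.
- conjugate multiplication — there are no radicals in tension whose conjugate would simplify matters.
- dominant-term comparison: applies; the problem has the shape this method handles.
- l'Hôpital's rule (0/0): as a single quotient the expression runs to ∞/∞ at the limit point — an at-infinity form of the rule would apply, though the leading-growth comparison is the direct reading.


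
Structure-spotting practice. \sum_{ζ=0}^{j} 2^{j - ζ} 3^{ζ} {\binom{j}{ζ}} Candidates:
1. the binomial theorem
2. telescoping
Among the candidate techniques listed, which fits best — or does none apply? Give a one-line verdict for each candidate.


Diagnosis: the binomial theorem — terms weighting {\binom{j}{ζ}} against matched powers of 3 and 2 reassemble into (3 + 2)^j by the binomial theorem.
- the binomial theorem — a fit — the right tool for this form.
- telescoping — in the displayed form, no term reappears at a neighboring index to cancel against.


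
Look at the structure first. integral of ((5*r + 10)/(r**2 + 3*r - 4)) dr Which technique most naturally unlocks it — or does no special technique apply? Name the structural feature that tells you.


Best approach: partial fractions — a proper rational integrand over the factorable r**2 + 3*r - 4: partial fractions reduce it to elementary pieces.


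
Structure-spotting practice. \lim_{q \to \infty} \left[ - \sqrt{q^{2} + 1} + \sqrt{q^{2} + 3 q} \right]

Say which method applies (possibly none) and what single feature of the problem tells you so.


Method: conjugate multiplication — both pieces blow up but their difference is finite; the conjugate trick rationalizes \sqrt{q^{2} + 3 q} - \sqrt{q^{2} + 1}.


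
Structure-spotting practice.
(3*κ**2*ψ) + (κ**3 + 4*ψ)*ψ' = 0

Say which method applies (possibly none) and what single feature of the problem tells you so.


Technique: the exact-equation method — because the two cross partials coincide, the form is conservative as written — recover its potential in (κ, ψ).


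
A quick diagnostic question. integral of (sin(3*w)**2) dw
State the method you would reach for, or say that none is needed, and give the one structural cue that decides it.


Diagnosis: a trigonometric identity — reduce sin(3*w)**2 with the power-reduction formula and the integral becomes first-degree trigonometry.


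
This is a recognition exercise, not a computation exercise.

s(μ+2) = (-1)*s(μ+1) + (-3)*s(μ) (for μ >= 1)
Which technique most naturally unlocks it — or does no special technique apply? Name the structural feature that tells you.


Best approach: the characteristic-root method — every coefficient is a fixed number and the forcing is zero — substitute r^μ and read off the root equation.


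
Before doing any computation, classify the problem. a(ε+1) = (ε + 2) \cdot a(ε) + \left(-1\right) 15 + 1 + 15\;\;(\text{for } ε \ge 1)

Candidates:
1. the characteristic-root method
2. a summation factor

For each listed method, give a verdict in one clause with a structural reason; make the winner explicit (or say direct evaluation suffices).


Best approach: a summation factor — one-term recursion with variable weight ε + 2 is solved by product normalization, not by root-finding.
- the characteristic-root method — an index-dependent weight blocks the pure exponential ansatz.
- a summation factor — yes, a natural case for it.


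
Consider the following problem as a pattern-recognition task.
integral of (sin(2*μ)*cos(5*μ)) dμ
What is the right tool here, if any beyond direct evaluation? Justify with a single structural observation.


Best approach: a trigonometric identity — distinct frequencies under one product (sin(2*μ)*cos(5*μ)): the product-to-sum identity is the systematic route to an integrable form.


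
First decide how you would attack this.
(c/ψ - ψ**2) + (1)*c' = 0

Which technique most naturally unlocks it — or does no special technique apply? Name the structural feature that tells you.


Technique: a linear integrating factor — linear in the unknown with genuine forcing: multiply through by the exponential of the integrated coefficient and the left side closes into one derivative.


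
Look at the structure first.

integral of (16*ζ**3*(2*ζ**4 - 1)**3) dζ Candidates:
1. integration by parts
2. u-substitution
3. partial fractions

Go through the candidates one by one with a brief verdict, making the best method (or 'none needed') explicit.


Verdict: u-substitution — differentiating the inner expression 2*ζ**4 - 1 produces the factor 16*ζ**3 up to a constant multiple, so substituting u = 2*ζ**4 - 1 reduces everything to a one-variable integral in u. Nothing stops a full expansion here — the substitution simply spares the algebra.
- integration by parts — parts would only shuffle a directly integrable integrand.
- u-substitution — applies; the problem has the shape this method handles.
- partial fractions: there is no rational-function structure to decompose.


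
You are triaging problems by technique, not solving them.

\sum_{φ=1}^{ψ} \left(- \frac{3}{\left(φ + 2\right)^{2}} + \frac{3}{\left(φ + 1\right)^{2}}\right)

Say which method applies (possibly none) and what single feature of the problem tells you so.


Best approach: telescoping — this sum is a zipper: each term contributes \frac{3}{\left(φ + 1\right)^{2}} and removes the next index's value, which the following term puts back, closing term by term.


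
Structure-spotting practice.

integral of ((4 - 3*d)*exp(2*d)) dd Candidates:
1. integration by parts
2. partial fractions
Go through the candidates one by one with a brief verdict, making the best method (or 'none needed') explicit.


Method: integration by parts — a polynomial 4 - 3*d against the kernel exp(2*d) is the signature bounded-ladder case for integration by parts.
- integration by parts — yes — fits the structure here.
- partial fractions: there is no rational-function structure to decompose.


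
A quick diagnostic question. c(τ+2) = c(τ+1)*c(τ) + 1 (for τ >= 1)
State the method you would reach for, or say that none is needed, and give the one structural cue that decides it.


Method: no special technique — this one you iterate or analyze qualitatively: the nonlinearity defeats linear solution methods.


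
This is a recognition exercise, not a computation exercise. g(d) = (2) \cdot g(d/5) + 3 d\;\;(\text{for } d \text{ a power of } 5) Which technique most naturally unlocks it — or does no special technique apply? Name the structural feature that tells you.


Method: the master substitution — the argument shrinks by the factor 5, so measure the index on a logarithmic scale and the recursion becomes a shift.


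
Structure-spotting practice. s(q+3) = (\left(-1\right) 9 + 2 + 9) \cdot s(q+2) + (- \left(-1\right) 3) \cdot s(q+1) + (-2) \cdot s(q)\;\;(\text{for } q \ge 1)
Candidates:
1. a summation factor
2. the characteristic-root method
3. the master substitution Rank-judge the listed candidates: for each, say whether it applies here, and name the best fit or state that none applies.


Best approach: the characteristic-root method — linear, homogeneous, constant coefficients: solutions of the form r^q exist — find the roots of the characteristic polynomial.
- a summation factor — the recurrence reaches back more than one step, outside the first-order family a summation factor normalizes.
- the characteristic-root method — a fit — the right tool for this form.
- the master substitution — with no divided-index recursive call, reindexing by powers of a base buys nothing.


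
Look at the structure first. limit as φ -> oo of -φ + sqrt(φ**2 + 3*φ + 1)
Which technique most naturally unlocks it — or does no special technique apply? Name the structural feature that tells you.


Diagnosis: conjugate multiplication — infinity minus infinity with a radical in play — multiply by the conjugate so the divergences of sqrt(φ**2 + 3*φ + 1) and φ annihilate.


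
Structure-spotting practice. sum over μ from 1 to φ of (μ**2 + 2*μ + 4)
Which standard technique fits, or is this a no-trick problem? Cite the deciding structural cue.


Verdict: no special technique — no ratio, no shift structure, no binomial pattern: sum the constant-multiple powers of μ with known formulas.


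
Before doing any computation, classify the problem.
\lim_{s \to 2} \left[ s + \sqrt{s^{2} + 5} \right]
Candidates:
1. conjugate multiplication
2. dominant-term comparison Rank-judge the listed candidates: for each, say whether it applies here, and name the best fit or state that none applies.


Technique: no special technique — the expression is continuous at the evaluation point — substitute directly; no indeterminate form appears.
- conjugate multiplication — no difference of divergent radicals appears, so rationalizing has nothing to cancel.
- dominant-term comparison — this limit is not decided by comparing polynomial growth at infinity.


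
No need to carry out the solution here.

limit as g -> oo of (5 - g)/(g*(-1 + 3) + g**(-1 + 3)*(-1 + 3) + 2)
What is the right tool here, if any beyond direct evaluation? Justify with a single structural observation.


Technique: dominant-term comparison — divide through by the highest power of g; every lower-order term dies and the dominant terms decide the limit. l'Hôpital's at-infinity variant applies to the expression viewed as a single quotient; the leading-term comparison is the direct route.


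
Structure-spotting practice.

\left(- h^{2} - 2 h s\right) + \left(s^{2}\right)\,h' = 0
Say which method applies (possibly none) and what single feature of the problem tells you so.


Verdict: the homogeneous substitution — the slope's numerator and denominator share total degree; set v = h/s and the equation drops to separable form. Rearranged, this also fits the Bernoulli template directly; the homogeneous substitution reads the structure without the rearrangement.


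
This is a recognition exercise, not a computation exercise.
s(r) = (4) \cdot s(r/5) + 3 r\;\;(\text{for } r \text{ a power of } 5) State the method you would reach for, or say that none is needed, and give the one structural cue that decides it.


Diagnosis: the master substitution — treat m = log base 5 of r as the new clock: one recursion step advances m by one while r scales by 5.


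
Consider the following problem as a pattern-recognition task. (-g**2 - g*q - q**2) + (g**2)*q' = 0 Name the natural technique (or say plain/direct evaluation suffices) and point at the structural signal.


Method: the homogeneous substitution — the slope's numerator and denominator have matching total degree, so it depends only on q/g and the ratio substitution collapses it.


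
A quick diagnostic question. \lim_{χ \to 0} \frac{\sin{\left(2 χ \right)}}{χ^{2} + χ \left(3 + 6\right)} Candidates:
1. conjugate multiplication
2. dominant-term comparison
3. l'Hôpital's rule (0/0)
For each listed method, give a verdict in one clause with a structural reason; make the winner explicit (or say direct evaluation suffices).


Method: l'Hôpital's rule (0/0) — plug in 0: top and bottom both hit zero, so differentiate each and retry. A first-order expansion at the point is an equally standard path; the rule packages it.
- conjugate multiplication — no difference of divergent radicals appears, so rationalizing has nothing to cancel.
- dominant-term comparison: this limit is not decided by comparing polynomial growth at infinity.
- l'Hôpital's rule (0/0): applicable, and directly so.


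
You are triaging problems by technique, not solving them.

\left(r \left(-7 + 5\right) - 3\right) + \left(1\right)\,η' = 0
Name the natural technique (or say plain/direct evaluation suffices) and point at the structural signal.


Diagnosis: no special technique — with η absent the equation is not coupled at all: direct integration in r.


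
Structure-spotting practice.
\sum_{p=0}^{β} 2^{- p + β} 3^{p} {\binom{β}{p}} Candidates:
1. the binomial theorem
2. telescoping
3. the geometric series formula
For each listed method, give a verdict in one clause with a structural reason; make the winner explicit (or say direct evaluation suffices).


Technique: the binomial theorem — the summand is term p of a binomial expansion in 3 and 2; the whole sum is a single power.
- the binomial theorem: yes — fits the structure here.
- telescoping — in the displayed form, no term reappears at a neighboring index to cancel against.
- the geometric series formula: there is no constant term-to-term ratio.


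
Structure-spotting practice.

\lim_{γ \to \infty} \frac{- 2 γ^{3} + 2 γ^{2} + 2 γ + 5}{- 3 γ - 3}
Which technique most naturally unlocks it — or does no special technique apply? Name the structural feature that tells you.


Verdict: dominant-term comparison — as γ grows, only the highest-degree terms matter — compare leading terms and read the limit off. l'Hôpital's at-infinity variant applies to the expression viewed as a single quotient; the leading-term comparison is the direct route.


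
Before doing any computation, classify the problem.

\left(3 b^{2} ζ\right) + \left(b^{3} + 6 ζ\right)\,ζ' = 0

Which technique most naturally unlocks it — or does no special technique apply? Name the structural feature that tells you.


Technique: the exact-equation method — take the mixed partials of 3 b^{2} ζ and b^{3} + 6 ζ: they are equal, which certifies an exact differential.


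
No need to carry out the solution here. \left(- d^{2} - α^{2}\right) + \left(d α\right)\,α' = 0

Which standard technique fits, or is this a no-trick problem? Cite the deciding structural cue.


Technique: the homogeneous substitution — the slope is degree-zero homogeneous: the ratio substitution v = α/d collapses it. A Bernoulli rewrite works here as the equation stands — the homogeneous substitution is the more immediate reading.


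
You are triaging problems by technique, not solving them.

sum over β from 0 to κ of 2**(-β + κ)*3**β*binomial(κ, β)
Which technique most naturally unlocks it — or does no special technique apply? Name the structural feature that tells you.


Technique: the binomial theorem — binomial(κ, β) weighting matched powers of 3 and 2 is the expanded form of (3 + 2)^κ — fold it back up.


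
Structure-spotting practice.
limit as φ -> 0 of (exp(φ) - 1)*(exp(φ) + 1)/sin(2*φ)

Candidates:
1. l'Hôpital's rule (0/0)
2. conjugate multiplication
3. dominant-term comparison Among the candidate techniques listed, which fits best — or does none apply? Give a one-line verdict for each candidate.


Method: l'Hôpital's rule (0/0) — both numerator and denominator vanish at 0: the genuine 0/0 indeterminate that l'Hôpital exists for. A local series expansion at the point resolves it as well; the rule is the packaged version of that step.
- l'Hôpital's rule (0/0): a fit — the right tool for this form.
- conjugate multiplication — multiplying by a conjugate would not remove any indeterminacy here.
- dominant-term comparison — this limit is not decided by comparing leading-term growth at infinity.


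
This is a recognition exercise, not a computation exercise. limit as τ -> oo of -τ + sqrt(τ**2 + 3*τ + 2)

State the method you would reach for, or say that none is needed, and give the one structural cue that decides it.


Method: conjugate multiplication — sqrt(τ**2 + 3*τ + 2) and τ both blow up, but their difference is tame once the conjugate rationalizes it.


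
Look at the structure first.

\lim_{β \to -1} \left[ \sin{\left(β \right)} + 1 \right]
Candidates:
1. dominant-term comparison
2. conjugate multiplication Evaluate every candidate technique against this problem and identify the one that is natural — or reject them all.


Verdict: no special technique — no zero denominators, no indeterminate clash at -1 — substitute and read off the value.
- dominant-term comparison: this limit is not decided by comparing polynomial growth at infinity.
- conjugate multiplication — no divergent radical difference is present for a conjugate pair to cancel.


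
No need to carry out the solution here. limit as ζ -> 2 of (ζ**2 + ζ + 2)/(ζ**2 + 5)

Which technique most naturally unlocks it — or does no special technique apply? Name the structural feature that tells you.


Diagnosis: no special technique — the function is continuous at 2; evaluation is itself the limit, no machinery required.


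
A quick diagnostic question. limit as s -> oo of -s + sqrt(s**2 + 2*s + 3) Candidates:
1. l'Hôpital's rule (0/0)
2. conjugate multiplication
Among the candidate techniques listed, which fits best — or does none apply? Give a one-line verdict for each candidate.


Technique: conjugate multiplication — both pieces blow up but their difference is finite; the conjugate trick rationalizes sqrt(s**2 + 2*s + 3) - s.
- l'Hôpital's rule (0/0) — the expression is a difference driving to ∞ − ∞, not a 0/0 quotient — there is no ratio for the rule to differentiate.
- conjugate multiplication — applies; the problem has the shape this method handles.


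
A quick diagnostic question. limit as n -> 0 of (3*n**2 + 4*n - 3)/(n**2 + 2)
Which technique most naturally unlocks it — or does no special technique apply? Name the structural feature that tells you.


Technique: no special technique — no zero denominators, no indeterminate clash at 0 — substitute and read off the value.


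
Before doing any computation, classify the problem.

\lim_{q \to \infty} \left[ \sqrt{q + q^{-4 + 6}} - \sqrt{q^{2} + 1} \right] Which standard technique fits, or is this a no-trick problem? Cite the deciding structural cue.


Verdict: conjugate multiplication — \sqrt{q + q^{-4 + 6}} and \sqrt{q^{2} + 1} both blow up, but their difference is tame once the conjugate rationalizes it.


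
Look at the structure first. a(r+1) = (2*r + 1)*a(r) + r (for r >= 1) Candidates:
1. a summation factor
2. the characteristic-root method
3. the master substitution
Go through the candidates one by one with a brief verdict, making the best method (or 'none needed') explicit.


Method: a summation factor — first-order linear but the coefficient 2*r + 1 moves with the index — divide by the cumulative product and telescope.
- a summation factor: applies; the problem has the shape this method handles.
- the characteristic-root method: the coefficients vary with the index, breaking the constant-coefficient structure the method needs.
- the master substitution: the recursion steps by a constant offset, so exponential reindexing is pointless.


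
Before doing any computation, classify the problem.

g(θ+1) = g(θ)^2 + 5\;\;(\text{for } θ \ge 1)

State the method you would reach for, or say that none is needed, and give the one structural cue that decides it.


Diagnosis: no special technique — a nonlinear dependence on earlier terms breaks linearity, and with it every superposition-based closed form.


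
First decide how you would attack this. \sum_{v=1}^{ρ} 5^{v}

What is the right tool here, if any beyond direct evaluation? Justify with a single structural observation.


Verdict: the geometric series formula — each term is 5 times the previous one, so the geometric-series formula applies directly.


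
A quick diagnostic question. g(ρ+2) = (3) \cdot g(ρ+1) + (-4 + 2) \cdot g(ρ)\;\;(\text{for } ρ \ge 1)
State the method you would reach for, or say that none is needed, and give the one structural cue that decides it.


Best approach: the characteristic-root method — fixed numeric weights on consecutive terms and no forcing term added: the root method in its home territory.


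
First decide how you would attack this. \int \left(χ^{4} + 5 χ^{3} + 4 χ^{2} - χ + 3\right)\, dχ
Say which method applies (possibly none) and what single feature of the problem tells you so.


Best approach: no special technique — scan for structure and find none: constant multiples of powers of χ, integrate directly.


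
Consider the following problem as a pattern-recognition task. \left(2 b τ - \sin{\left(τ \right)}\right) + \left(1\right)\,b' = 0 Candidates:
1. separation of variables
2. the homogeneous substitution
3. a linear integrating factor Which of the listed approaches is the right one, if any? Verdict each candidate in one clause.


Best approach: a linear integrating factor — linear in the unknown with genuine forcing: multiply through by the exponential of the integrated coefficient and the left side closes into one derivative.
- separation of variables: the two dependences do not factor apart.
- the homogeneous substitution — rescaling both variables together changes the slope, so no ratio substitution collapses it.
- a linear integrating factor: yes, a natural case for it.


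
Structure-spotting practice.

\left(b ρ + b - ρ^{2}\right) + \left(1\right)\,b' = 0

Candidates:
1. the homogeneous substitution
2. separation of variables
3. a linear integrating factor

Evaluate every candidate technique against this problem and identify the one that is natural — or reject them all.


Diagnosis: a linear integrating factor — linear in the unknown with genuine forcing: multiply through by the exponential of the integrated coefficient and the left side closes into one derivative.
- the homogeneous substitution — the slope is not a function of the ratio of the variables alone.
- separation of variables — no division isolates the independent variable from the unknown.
- a linear integrating factor — applicable, and directly so.


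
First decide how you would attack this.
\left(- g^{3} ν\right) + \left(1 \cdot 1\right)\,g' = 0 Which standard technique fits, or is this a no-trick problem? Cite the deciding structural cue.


Method: separation of variables — a product of single-variable factors, ν and g^{3} — the textbook separable form.


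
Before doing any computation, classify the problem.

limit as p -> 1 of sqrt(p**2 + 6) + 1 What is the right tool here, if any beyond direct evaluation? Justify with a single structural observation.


Best approach: no special technique — the expression is continuous at 1 — substitute and evaluate; no indeterminate form appears.


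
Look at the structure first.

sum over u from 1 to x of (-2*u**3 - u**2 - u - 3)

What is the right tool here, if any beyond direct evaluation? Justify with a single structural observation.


Technique: no special technique — no cancellation, no constant ratio, no binomial weights — just polynomial terms summed directly.


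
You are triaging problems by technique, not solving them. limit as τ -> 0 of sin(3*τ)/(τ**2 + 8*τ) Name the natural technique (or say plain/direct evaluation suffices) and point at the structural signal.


Verdict: l'Hôpital's rule (0/0) — numerator and denominator both vanish at 0 — a genuine 0/0 form, which is exactly when l'Hôpital applies. One could equally expand both pieces locally and compare leading terms; the rule does that in one stroke.


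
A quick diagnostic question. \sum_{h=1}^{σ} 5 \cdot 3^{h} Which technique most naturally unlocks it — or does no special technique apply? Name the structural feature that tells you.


Method: the geometric series formula — check a ratio of consecutive terms: it is 3, independent of the index, so the geometric formula closes the sum.


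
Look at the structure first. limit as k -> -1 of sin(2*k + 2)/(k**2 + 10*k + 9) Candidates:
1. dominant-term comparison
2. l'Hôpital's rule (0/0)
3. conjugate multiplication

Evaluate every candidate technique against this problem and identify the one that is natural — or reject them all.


Method: l'Hôpital's rule (0/0) — substituting -1 gives 0 over 0; differentiate top and bottom once and re-evaluate. Expanding numerator and denominator to first order gives the same value — the rule automates exactly that.
- dominant-term comparison: leading-power comparison does not apply to this form.
- l'Hôpital's rule (0/0) — a fit — the right tool for this form.
- conjugate multiplication — there are no radicals in tension whose conjugate would simplify matters.


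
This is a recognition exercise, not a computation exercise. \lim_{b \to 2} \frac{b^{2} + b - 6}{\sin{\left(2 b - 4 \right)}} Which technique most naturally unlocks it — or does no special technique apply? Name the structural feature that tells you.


Diagnosis: l'Hôpital's rule (0/0) — both numerator and denominator vanish at 2: the genuine 0/0 indeterminate that l'Hôpital exists for. A first-order expansion at the point is an equally standard path; the rule packages it.


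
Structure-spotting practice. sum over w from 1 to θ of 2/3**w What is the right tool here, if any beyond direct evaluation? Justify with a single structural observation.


Method: the geometric series formula — consecutive terms stand in a fixed index-free ratio — the geometric sum formula closes it.


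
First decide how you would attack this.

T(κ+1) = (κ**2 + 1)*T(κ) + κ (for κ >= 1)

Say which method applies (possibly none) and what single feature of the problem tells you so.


Diagnosis: a summation factor — it is first-order linear but the coefficient κ**2 + 1 depends on the index, so multiply through by a summation factor to telescope it.


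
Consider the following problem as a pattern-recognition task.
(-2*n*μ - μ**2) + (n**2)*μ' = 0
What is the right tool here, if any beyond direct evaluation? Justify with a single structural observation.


Technique: the homogeneous substitution — the slope's numerator and denominator share total degree; set v = μ/n and the equation drops to separable form. Rearranged, this also fits the Bernoulli template directly; the homogeneous substitution reads the structure without the rearrangement.


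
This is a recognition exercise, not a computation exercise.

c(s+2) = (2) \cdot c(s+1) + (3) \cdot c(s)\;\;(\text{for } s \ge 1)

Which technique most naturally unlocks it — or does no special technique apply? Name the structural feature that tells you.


Verdict: the characteristic-root method — linear, homogeneous, constant coefficients: solutions of the form r^s exist — find the roots of the characteristic polynomial.


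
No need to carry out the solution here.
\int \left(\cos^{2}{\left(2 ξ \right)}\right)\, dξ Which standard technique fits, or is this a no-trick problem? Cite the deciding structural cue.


Method: a trigonometric identity — the even exponent on \cos^{2}{\left(2 ξ \right)} signals one move: rewrite via cos of the doubled angle.


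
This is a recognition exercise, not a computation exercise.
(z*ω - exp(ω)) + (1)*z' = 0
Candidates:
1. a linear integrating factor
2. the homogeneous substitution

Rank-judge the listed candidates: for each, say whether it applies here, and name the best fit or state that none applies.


Diagnosis: a linear integrating factor — z appears only to the first power with coefficient ω — the classic integrating-factor setup.
- a linear integrating factor: applies; the problem has the shape this method handles.
- the homogeneous substitution — the ratio of the variables does not determine the slope.


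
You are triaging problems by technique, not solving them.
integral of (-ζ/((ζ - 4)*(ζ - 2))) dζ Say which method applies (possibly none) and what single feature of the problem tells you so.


Diagnosis: partial fractions — a proper rational integrand whose denominator splits into simpler factors — decompose into partial fractions first.


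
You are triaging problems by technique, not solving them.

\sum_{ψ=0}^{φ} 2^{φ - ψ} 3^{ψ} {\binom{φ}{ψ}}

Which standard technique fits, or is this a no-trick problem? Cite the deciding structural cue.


Technique: the binomial theorem — binomial coefficients against complementary powers of 3 and 2: recognize the binomial expansion and resum.


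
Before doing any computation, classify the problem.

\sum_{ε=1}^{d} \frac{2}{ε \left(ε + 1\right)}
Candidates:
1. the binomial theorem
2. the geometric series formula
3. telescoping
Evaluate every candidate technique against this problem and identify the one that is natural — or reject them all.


Technique: telescoping — the denominator's roots in \frac{2}{ε \left(ε + 1\right)} sit an integer apart: decomposition produces a self-cancelling chain.
- the binomial theorem — the summand does not match any term pattern of an expanded binomial power.
- the geometric series formula: there is no constant term-to-term ratio.
- telescoping: a fit — the right tool for this form.


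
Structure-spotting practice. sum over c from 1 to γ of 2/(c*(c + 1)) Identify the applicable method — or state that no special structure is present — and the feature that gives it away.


Technique: telescoping — split 2/(c*(c + 1)) by partial fractions and the pieces are one function at shifted arguments — interior terms cancel.


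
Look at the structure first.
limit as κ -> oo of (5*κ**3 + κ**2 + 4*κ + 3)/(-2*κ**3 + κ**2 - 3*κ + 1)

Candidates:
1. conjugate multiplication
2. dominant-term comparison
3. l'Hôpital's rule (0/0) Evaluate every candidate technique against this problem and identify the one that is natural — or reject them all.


Method: dominant-term comparison — divide by the highest power of κ present: lower-order terms vanish and the dominant ratio remains.
- conjugate multiplication: multiplying by a conjugate would not remove any indeterminacy here.
- dominant-term comparison — applicable, and directly so.
- l'Hôpital's rule (0/0) — viewed as a single quotient this runs to ∞/∞, not the 0/0 clash this candidate addresses; an at-infinity variant of the rule would resolve it, but comparing leading growth reads the answer without differentiating.


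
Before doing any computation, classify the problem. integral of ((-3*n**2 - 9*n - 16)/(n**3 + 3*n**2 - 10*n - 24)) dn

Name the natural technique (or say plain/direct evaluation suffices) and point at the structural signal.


Diagnosis: partial fractions — a proper rational integrand over the factorable n**3 + 3*n**2 - 10*n - 24: partial fractions reduce it to elementary pieces.


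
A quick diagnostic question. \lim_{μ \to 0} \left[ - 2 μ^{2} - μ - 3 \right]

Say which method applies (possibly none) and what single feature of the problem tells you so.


Best approach: no special technique — the expression is continuous at the evaluation point — substitute directly; no indeterminate form appears.


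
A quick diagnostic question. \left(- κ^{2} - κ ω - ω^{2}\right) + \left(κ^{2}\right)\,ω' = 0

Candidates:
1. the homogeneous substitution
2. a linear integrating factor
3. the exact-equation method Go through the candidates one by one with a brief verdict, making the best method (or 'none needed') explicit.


Diagnosis: the homogeneous substitution — the slope is degree-zero homogeneous: the ratio substitution v = ω/κ collapses it.
- the homogeneous substitution — applies; the problem has the shape this method handles.
- a linear integrating factor — a nonlinear term in the unknown puts this outside the integrating-factor template.
- the exact-equation method — exactness fails on the nose — the mixed partials do not match.


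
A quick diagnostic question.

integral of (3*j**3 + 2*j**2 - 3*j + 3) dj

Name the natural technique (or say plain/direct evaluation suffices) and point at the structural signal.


Method: no special technique — nothing composite, nothing rational, nothing trigonometric — each constant-multiple power of j integrates by the power rule alone.


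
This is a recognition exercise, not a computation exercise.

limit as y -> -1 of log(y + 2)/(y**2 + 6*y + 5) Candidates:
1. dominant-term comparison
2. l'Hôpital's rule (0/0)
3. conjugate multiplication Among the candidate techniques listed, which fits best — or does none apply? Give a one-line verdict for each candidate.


Method: l'Hôpital's rule (0/0) — substituting -1 gives 0 over 0; differentiate top and bottom once and re-evaluate. The standard small-argument limits would also carry it; the rule is the systematic route.
- dominant-term comparison — this limit is not decided by comparing leading-term growth at infinity.
- l'Hôpital's rule (0/0) — applies; the problem has the shape this method handles.
- conjugate multiplication — multiplying by a conjugate would not remove any indeterminacy here.


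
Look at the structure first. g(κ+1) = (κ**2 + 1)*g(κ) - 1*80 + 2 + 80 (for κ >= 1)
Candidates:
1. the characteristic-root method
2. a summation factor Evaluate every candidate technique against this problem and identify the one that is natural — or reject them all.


Verdict: a summation factor — with the index-dependent coefficient κ**2 + 1, dividing by the cumulative product turns the left side into a pure difference.
- the characteristic-root method: the coefficients vary with the index, breaking the constant-coefficient structure the method needs.
- a summation factor — applicable, and directly so.


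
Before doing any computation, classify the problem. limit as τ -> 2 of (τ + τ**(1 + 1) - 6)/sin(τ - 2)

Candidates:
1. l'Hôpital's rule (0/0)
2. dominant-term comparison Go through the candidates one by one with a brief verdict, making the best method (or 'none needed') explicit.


Verdict: l'Hôpital's rule (0/0) — the 0/0 form at 2 is the signature situation for l'Hôpital's rule. Known elementary limits would finish this too — the rule just bypasses the case analysis.
- l'Hôpital's rule (0/0): applies; the problem has the shape this method handles.
- dominant-term comparison — leading-power comparison does not apply to this form.


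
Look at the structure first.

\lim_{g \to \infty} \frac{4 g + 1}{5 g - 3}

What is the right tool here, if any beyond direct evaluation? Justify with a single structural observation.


Diagnosis: dominant-term comparison — divide through by the highest power of g; every lower-order term dies and the dominant terms decide the limit. l'Hôpital's at-infinity variant applies to the expression viewed as a single quotient; the leading-term comparison is the direct route.


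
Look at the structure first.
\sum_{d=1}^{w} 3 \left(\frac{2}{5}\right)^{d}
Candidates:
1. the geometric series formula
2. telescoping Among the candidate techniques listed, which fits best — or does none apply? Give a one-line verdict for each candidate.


Verdict: the geometric series formula — each summand is the previous one scaled by \frac{2}{5}; that constant multiplier is itself the geometric structure.
- the geometric series formula — yes, a natural case for it.
- telescoping — in the displayed form, no term reappears at a neighboring index to cancel against.


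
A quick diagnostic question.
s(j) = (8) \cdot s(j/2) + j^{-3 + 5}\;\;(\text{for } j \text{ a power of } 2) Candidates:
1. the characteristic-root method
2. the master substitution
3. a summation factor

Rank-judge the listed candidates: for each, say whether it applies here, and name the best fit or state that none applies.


Verdict: the master substitution — treat m = log base 2 of j as the new clock: one recursion step advances m by one while j scales by 2.
- the characteristic-root method: a divided-index call is not the fixed-shift linear shape that characteristic roots solve.
- the master substitution: yes — fits the structure here.
- a summation factor — a divided-index call is outside the fixed-shift first-order family a summation factor normalizes.


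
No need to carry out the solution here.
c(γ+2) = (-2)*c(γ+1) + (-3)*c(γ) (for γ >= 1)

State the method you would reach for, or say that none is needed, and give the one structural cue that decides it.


Method: the characteristic-root method — constant coefficients and linearity mean the ansatz r^γ reduces it to solving the characteristic polynomial.


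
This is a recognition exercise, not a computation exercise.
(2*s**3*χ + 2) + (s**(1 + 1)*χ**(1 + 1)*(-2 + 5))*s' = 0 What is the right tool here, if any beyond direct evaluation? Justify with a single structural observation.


Verdict: the exact-equation method — equality of cross partials is the green light — assemble the potential function term by term.


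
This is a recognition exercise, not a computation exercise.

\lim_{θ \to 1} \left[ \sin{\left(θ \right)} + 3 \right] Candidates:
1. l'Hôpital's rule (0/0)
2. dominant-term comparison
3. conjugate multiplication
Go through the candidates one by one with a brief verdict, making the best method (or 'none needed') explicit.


Technique: no special technique — the expression is continuous at the evaluation point — substitute directly; no indeterminate form appears.
- l'Hôpital's rule (0/0): evaluation at the point is determinate, so the rule has nothing to repair.
- dominant-term comparison: no ranking of term growth rates resolves the limit here.
- conjugate multiplication: rationalization has no target — no divergent radical difference appears.


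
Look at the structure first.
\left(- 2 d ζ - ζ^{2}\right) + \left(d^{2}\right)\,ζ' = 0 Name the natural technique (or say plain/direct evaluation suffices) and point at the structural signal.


Technique: the homogeneous substitution — the slope is degree-zero homogeneous: the ratio substitution v = ζ/d collapses it. Rearranged, this also fits the Bernoulli template directly; the homogeneous substitution reads the structure without the rearrangement.


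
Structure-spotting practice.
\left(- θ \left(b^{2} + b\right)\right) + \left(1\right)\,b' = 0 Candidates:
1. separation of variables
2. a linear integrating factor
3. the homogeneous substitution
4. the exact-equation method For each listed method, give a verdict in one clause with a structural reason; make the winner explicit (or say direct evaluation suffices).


Best approach: separation of variables — the derivative equals a pure function of θ (namely θ) times a pure function of b (namely b^{2} + b); divide and integrate each side. A Bernoulli substitution applies to this equation as given; separation takes the same equation in its displayed form.
- separation of variables: yes, a natural case for it.
- a linear integrating factor: a nonlinear term in the unknown puts this outside the integrating-factor template.
- the homogeneous substitution: the ratio of the variables does not determine the slope.
- the exact-equation method: the mixed partial derivatives differ, so the left side is not a total differential.


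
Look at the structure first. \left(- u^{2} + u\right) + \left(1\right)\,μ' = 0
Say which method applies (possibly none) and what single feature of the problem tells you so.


Diagnosis: no special technique — with μ absent the equation is not coupled at all: direct integration in u.


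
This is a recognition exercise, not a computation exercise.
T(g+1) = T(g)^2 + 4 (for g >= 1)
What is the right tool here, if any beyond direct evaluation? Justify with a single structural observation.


Diagnosis: no special technique — each new value is a nonlinear function of earlier ones — scaling arguments and superposition both fail.


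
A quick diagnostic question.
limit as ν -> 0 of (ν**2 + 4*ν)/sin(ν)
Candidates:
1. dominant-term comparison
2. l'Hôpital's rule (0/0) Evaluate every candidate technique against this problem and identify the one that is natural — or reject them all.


Verdict: l'Hôpital's rule (0/0) — both numerator and denominator vanish at 0: the genuine 0/0 indeterminate that l'Hôpital exists for. Expanding numerator and denominator to first order gives the same value — the rule automates exactly that.
- dominant-term comparison: no ranking of term growth rates resolves the limit here.
- l'Hôpital's rule (0/0): a fit — the right tool for this form.
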